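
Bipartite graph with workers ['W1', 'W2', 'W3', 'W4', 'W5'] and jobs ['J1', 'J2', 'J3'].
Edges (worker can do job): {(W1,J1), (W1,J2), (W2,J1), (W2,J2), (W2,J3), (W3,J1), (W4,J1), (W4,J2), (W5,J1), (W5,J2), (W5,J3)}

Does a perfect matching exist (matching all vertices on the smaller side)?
Yes, perfect matching exists (size 3)

Perfect matching: {(W2,J3), (W3,J1), (W5,J2)}
All 3 vertices on the smaller side are matched.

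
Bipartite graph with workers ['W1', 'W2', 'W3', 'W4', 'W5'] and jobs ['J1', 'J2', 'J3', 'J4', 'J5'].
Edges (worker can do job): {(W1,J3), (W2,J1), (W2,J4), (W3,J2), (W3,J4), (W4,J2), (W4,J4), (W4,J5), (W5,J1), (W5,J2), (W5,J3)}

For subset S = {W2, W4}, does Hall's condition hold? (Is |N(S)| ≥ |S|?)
Yes: |N(S)| = 4, |S| = 2

Subset S = {W2, W4}
Neighbors N(S) = {J1, J2, J4, J5}

|N(S)| = 4, |S| = 2
Hall's condition: |N(S)| ≥ |S| is satisfied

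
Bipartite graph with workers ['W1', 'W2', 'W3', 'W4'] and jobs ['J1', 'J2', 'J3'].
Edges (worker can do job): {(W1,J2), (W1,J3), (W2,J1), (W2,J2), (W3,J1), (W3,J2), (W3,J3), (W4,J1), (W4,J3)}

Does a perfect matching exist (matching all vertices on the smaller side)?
Yes, perfect matching exists (size 3)

Perfect matching: {(W2,J1), (W3,J2), (W4,J3)}
All 3 vertices on the smaller side are matched.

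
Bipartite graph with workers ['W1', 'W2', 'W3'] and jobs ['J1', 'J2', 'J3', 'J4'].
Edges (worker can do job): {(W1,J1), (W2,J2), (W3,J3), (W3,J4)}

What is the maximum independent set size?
Maximum independent set = 4

By König's theorem:
- Min vertex cover = Max matching = 3
- Max independent set = Total vertices - Min vertex cover
- Max independent set = 7 - 3 = 4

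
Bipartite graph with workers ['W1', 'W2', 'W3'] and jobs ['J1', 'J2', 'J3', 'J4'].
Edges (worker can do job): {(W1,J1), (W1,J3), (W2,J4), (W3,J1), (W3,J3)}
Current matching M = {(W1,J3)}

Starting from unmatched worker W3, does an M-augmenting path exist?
Yes: W3 → J1

An M-augmenting path alternates non-matching / matching edges, starting and ending at unmatched vertices.
Path: W3 → J1
(J1 is unmatched in M, so the path is augmenting.)
Flipping edges along this path would increase |M| from 1 to 2.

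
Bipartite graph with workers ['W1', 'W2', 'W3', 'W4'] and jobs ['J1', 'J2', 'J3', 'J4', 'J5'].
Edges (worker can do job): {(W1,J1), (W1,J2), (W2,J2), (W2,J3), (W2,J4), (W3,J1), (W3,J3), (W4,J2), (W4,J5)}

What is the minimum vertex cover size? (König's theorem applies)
Minimum vertex cover size = 4

By König's theorem: in bipartite graphs,
min vertex cover = max matching = 4

Maximum matching has size 4, so minimum vertex cover also has size 4.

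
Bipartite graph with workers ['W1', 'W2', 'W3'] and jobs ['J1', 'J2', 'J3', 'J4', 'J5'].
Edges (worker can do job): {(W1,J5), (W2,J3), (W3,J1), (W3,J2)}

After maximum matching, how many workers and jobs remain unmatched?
Unmatched: 0 workers, 2 jobs

Maximum matching size: 3
Workers: 3 total, 3 matched, 0 unmatched
Jobs: 5 total, 3 matched, 2 unmatched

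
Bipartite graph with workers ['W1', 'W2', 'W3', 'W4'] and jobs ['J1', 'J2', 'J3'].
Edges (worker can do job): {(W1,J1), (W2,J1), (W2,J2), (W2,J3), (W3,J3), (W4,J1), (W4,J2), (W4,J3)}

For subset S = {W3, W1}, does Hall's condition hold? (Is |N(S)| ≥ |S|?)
Yes: |N(S)| = 2, |S| = 2

Subset S = {W3, W1}
Neighbors N(S) = {J1, J3}

|N(S)| = 2, |S| = 2
Hall's condition: |N(S)| ≥ |S| is satisfied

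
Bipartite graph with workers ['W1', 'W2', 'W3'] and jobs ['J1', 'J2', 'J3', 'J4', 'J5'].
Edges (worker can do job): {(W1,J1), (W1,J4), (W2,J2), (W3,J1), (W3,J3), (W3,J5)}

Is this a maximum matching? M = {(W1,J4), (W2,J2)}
No, size 2 is not maximum

Proposed matching has size 2.
Maximum matching size for this graph: 3.

This is NOT maximum - can be improved to size 3.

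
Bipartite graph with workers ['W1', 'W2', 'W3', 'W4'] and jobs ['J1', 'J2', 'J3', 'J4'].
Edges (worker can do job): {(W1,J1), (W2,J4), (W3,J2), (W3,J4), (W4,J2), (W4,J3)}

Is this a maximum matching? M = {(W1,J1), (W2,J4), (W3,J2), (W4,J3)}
Yes, size 4 is maximum

Proposed matching has size 4.
Maximum matching size for this graph: 4.

This is a maximum matching.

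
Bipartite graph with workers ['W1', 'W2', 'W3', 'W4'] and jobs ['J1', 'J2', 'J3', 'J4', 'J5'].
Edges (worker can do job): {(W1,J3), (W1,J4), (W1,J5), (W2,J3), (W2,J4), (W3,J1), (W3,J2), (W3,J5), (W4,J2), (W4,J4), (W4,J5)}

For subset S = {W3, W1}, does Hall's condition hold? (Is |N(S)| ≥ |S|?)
Yes: |N(S)| = 5, |S| = 2

Subset S = {W3, W1}
Neighbors N(S) = {J1, J2, J3, J4, J5}

|N(S)| = 5, |S| = 2
Hall's condition: |N(S)| ≥ |S| is satisfied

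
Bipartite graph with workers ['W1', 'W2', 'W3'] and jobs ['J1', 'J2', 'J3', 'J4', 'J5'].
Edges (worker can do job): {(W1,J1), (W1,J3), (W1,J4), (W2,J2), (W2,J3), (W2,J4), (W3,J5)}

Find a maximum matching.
Matching: {(W1,J3), (W2,J4), (W3,J5)}

Maximum matching (size 3):
  W1 → J3
  W2 → J4
  W3 → J5

Each worker is assigned to at most one job, and each job to at most one worker.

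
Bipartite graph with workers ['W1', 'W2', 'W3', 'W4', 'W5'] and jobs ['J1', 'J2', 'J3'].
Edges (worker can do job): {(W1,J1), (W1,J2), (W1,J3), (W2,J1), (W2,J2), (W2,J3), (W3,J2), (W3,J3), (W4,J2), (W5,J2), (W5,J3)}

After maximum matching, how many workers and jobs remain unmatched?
Unmatched: 2 workers, 0 jobs

Maximum matching size: 3
Workers: 5 total, 3 matched, 2 unmatched
Jobs: 3 total, 3 matched, 0 unmatched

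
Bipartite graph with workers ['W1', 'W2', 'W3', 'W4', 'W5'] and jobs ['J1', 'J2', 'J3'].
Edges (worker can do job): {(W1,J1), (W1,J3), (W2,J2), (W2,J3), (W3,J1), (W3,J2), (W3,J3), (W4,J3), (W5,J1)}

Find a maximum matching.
Matching: {(W3,J2), (W4,J3), (W5,J1)}

Maximum matching (size 3):
  W3 → J2
  W4 → J3
  W5 → J1

Each worker is assigned to at most one job, and each job to at most one worker.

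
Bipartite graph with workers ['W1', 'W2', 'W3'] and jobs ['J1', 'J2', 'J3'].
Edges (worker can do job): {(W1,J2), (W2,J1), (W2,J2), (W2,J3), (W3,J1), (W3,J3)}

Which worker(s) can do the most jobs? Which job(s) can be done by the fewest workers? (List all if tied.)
Most versatile: W2 (3 jobs); Least covered: J1, J2, J3 (2 workers)

Worker degrees (jobs they can do): W1:1, W2:3, W3:2
Job degrees (workers who can do it): J1:2, J2:2, J3:2

Maximum worker degree is 3, achieved by: W2
Minimum job degree is 2, achieved by: J1, J2, J3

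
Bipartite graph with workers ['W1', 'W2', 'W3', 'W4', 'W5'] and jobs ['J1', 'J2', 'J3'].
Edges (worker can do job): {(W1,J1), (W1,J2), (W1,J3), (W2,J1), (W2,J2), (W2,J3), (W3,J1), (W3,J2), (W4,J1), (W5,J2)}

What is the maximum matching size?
Maximum matching size = 3

Maximum matching: {(W1,J3), (W3,J2), (W4,J1)}
Size: 3

This assigns 3 workers to 3 distinct jobs.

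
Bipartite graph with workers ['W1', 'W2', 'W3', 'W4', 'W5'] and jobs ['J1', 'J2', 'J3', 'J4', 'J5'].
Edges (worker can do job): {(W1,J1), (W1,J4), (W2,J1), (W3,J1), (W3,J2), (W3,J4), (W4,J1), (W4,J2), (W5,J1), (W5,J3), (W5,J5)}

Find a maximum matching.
Matching: {(W1,J4), (W3,J1), (W4,J2), (W5,J5)}

Maximum matching (size 4):
  W1 → J4
  W3 → J1
  W4 → J2
  W5 → J5

Each worker is assigned to at most one job, and each job to at most one worker.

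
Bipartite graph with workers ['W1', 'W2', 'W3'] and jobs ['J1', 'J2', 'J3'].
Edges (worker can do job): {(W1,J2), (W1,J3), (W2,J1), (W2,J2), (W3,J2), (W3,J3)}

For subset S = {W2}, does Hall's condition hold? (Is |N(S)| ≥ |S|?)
Yes: |N(S)| = 2, |S| = 1

Subset S = {W2}
Neighbors N(S) = {J1, J2}

|N(S)| = 2, |S| = 1
Hall's condition: |N(S)| ≥ |S| is satisfied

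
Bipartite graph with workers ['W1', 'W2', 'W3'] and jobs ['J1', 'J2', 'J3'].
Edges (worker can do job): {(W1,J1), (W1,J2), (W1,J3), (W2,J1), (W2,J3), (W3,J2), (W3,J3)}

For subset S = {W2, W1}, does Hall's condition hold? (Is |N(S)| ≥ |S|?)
Yes: |N(S)| = 3, |S| = 2

Subset S = {W2, W1}
Neighbors N(S) = {J1, J2, J3}

|N(S)| = 3, |S| = 2
Hall's condition: |N(S)| ≥ |S| is satisfied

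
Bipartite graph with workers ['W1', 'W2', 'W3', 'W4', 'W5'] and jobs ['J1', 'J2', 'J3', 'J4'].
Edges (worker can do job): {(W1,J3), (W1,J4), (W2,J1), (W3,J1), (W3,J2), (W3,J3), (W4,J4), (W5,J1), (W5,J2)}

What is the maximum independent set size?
Maximum independent set = 5

By König's theorem:
- Min vertex cover = Max matching = 4
- Max independent set = Total vertices - Min vertex cover
- Max independent set = 9 - 4 = 5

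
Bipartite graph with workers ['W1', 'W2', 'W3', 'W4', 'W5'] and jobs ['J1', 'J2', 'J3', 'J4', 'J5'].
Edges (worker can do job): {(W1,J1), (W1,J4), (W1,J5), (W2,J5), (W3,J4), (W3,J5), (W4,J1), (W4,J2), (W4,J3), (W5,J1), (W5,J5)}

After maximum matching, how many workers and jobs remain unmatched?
Unmatched: 1 workers, 1 jobs

Maximum matching size: 4
Workers: 5 total, 4 matched, 1 unmatched
Jobs: 5 total, 4 matched, 1 unmatched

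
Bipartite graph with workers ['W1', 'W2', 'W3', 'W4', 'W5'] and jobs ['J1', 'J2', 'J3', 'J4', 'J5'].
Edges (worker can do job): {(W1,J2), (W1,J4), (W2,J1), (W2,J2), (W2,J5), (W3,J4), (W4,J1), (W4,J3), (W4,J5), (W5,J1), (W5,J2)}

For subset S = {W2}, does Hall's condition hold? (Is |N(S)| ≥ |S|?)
Yes: |N(S)| = 3, |S| = 1

Subset S = {W2}
Neighbors N(S) = {J1, J2, J5}

|N(S)| = 3, |S| = 1
Hall's condition: |N(S)| ≥ |S| is satisfied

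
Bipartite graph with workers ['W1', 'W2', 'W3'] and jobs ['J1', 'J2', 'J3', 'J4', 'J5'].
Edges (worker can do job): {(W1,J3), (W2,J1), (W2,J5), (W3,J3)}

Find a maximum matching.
Matching: {(W2,J5), (W3,J3)}

Maximum matching (size 2):
  W2 → J5
  W3 → J3

Each worker is assigned to at most one job, and each job to at most one worker.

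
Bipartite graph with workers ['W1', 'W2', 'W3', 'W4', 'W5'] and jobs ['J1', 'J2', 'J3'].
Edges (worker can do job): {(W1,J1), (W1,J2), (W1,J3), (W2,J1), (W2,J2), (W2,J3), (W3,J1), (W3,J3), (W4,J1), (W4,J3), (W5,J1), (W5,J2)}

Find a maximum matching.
Matching: {(W3,J1), (W4,J3), (W5,J2)}

Maximum matching (size 3):
  W3 → J1
  W4 → J3
  W5 → J2

Each worker is assigned to at most one job, and each job to at most one worker.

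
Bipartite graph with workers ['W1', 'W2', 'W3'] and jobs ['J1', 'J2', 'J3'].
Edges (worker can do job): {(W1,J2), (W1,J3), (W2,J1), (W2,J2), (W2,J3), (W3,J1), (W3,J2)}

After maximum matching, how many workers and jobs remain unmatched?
Unmatched: 0 workers, 0 jobs

Maximum matching size: 3
Workers: 3 total, 3 matched, 0 unmatched
Jobs: 3 total, 3 matched, 0 unmatched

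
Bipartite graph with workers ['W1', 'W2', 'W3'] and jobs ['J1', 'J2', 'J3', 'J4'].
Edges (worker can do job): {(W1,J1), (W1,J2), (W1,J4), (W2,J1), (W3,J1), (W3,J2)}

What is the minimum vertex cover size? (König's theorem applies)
Minimum vertex cover size = 3

By König's theorem: in bipartite graphs,
min vertex cover = max matching = 3

Maximum matching has size 3, so minimum vertex cover also has size 3.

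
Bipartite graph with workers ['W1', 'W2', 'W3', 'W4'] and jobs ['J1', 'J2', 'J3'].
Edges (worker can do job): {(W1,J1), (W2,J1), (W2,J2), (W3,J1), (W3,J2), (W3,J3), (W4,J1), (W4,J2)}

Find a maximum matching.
Matching: {(W1,J1), (W3,J3), (W4,J2)}

Maximum matching (size 3):
  W1 → J1
  W3 → J3
  W4 → J2

Each worker is assigned to at most one job, and each job to at most one worker.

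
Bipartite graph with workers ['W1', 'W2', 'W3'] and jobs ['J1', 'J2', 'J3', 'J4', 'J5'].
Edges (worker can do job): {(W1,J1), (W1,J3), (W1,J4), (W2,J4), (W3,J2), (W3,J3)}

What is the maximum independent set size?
Maximum independent set = 5

By König's theorem:
- Min vertex cover = Max matching = 3
- Max independent set = Total vertices - Min vertex cover
- Max independent set = 8 - 3 = 5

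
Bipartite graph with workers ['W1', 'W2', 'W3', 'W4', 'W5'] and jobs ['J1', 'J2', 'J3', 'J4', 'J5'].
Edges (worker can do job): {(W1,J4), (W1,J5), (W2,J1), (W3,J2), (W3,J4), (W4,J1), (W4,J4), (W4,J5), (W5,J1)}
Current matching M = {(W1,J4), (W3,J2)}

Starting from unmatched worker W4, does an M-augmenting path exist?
Yes: W4 → J1

An M-augmenting path alternates non-matching / matching edges, starting and ending at unmatched vertices.
Path: W4 → J1
(J1 is unmatched in M, so the path is augmenting.)
Flipping edges along this path would increase |M| from 2 to 3.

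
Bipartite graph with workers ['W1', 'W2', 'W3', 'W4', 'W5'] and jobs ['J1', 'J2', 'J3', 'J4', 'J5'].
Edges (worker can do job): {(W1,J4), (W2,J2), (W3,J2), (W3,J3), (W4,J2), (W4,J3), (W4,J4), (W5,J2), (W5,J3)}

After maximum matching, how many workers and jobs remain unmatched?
Unmatched: 2 workers, 2 jobs

Maximum matching size: 3
Workers: 5 total, 3 matched, 2 unmatched
Jobs: 5 total, 3 matched, 2 unmatched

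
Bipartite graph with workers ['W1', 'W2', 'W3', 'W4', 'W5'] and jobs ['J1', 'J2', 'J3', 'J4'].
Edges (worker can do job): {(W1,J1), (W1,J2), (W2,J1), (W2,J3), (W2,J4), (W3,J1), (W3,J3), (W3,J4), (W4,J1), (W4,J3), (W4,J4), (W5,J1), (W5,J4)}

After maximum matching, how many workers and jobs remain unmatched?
Unmatched: 1 workers, 0 jobs

Maximum matching size: 4
Workers: 5 total, 4 matched, 1 unmatched
Jobs: 4 total, 4 matched, 0 unmatched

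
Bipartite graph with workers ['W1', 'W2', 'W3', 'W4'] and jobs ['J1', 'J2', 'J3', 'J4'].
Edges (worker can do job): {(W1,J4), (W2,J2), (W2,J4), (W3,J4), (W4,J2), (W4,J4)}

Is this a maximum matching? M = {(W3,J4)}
No, size 1 is not maximum

Proposed matching has size 1.
Maximum matching size for this graph: 2.

This is NOT maximum - can be improved to size 2.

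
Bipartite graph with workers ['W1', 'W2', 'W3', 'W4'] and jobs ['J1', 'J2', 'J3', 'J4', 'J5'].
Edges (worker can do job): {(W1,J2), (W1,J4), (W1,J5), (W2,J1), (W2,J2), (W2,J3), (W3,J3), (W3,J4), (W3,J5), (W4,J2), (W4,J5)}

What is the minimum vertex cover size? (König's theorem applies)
Minimum vertex cover size = 4

By König's theorem: in bipartite graphs,
min vertex cover = max matching = 4

Maximum matching has size 4, so minimum vertex cover also has size 4.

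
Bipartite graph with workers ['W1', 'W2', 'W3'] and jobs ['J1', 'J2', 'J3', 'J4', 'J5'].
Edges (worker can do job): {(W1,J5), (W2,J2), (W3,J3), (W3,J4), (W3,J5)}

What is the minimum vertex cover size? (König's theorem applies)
Minimum vertex cover size = 3

By König's theorem: in bipartite graphs,
min vertex cover = max matching = 3

Maximum matching has size 3, so minimum vertex cover also has size 3.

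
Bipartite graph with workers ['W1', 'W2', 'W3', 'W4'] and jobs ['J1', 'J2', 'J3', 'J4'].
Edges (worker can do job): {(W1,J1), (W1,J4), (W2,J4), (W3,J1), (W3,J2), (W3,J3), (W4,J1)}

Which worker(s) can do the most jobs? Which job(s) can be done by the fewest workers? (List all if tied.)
Most versatile: W3 (3 jobs); Least covered: J2, J3 (1 workers)

Worker degrees (jobs they can do): W1:2, W2:1, W3:3, W4:1
Job degrees (workers who can do it): J1:3, J2:1, J3:1, J4:2

Maximum worker degree is 3, achieved by: W3
Minimum job degree is 1, achieved by: J2, J3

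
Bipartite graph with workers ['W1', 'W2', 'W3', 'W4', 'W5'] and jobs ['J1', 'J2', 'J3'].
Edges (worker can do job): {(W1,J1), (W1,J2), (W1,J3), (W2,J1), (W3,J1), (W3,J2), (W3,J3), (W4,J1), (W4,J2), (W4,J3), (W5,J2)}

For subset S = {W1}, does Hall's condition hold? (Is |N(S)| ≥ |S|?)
Yes: |N(S)| = 3, |S| = 1

Subset S = {W1}
Neighbors N(S) = {J1, J2, J3}

|N(S)| = 3, |S| = 1
Hall's condition: |N(S)| ≥ |S| is satisfied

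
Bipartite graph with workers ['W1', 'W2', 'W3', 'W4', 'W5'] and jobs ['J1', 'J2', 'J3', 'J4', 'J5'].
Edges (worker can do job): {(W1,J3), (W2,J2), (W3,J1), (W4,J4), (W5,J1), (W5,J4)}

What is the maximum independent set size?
Maximum independent set = 6

By König's theorem:
- Min vertex cover = Max matching = 4
- Max independent set = Total vertices - Min vertex cover
- Max independent set = 10 - 4 = 6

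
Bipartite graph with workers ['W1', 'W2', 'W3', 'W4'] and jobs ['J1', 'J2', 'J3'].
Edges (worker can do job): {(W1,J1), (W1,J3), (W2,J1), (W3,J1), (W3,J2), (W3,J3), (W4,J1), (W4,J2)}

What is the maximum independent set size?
Maximum independent set = 4

By König's theorem:
- Min vertex cover = Max matching = 3
- Max independent set = Total vertices - Min vertex cover
- Max independent set = 7 - 3 = 4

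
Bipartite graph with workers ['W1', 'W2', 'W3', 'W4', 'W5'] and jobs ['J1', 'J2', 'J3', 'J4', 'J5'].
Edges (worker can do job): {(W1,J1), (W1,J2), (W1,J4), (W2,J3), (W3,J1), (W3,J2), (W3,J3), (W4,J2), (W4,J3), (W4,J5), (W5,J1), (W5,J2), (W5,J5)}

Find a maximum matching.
Matching: {(W1,J4), (W2,J3), (W3,J1), (W4,J5), (W5,J2)}

Maximum matching (size 5):
  W1 → J4
  W2 → J3
  W3 → J1
  W4 → J5
  W5 → J2

Each worker is assigned to at most one job, and each job to at most one worker.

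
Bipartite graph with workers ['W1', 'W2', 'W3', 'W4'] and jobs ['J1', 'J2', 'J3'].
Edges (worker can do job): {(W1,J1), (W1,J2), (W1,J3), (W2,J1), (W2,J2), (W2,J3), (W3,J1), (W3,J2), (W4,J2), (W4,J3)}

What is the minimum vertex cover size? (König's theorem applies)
Minimum vertex cover size = 3

By König's theorem: in bipartite graphs,
min vertex cover = max matching = 3

Maximum matching has size 3, so minimum vertex cover also has size 3.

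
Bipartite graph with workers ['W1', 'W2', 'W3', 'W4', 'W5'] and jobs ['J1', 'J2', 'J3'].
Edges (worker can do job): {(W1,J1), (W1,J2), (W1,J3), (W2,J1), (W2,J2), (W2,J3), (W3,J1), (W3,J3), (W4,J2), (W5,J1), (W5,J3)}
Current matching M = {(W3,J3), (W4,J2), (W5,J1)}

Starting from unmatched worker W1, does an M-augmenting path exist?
No augmenting path from W1

Alternating search from W1 reaches jobs: {J1, J2, J3}.
Every reachable job is already matched in M, and following those matched edges back to workers exposes no further unvisited jobs.
No M-augmenting path from W1 exists.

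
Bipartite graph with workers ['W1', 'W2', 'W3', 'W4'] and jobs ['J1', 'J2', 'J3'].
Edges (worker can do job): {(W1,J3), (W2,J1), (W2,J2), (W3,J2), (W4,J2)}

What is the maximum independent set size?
Maximum independent set = 4

By König's theorem:
- Min vertex cover = Max matching = 3
- Max independent set = Total vertices - Min vertex cover
- Max independent set = 7 - 3 = 4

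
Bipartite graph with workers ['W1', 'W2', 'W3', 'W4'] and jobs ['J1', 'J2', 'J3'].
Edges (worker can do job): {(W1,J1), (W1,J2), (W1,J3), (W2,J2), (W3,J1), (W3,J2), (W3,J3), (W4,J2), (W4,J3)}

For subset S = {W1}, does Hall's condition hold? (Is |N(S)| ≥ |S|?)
Yes: |N(S)| = 3, |S| = 1

Subset S = {W1}
Neighbors N(S) = {J1, J2, J3}

|N(S)| = 3, |S| = 1
Hall's condition: |N(S)| ≥ |S| is satisfied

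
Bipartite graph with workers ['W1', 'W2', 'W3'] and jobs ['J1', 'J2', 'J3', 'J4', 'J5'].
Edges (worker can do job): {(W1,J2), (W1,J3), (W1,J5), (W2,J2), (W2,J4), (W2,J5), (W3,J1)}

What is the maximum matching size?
Maximum matching size = 3

Maximum matching: {(W1,J5), (W2,J2), (W3,J1)}
Size: 3

This assigns 3 workers to 3 distinct jobs.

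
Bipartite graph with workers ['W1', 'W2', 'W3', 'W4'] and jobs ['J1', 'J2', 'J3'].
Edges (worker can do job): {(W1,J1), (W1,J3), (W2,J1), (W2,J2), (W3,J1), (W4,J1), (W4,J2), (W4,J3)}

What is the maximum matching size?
Maximum matching size = 3

Maximum matching: {(W1,J3), (W3,J1), (W4,J2)}
Size: 3

This assigns 3 workers to 3 distinct jobs.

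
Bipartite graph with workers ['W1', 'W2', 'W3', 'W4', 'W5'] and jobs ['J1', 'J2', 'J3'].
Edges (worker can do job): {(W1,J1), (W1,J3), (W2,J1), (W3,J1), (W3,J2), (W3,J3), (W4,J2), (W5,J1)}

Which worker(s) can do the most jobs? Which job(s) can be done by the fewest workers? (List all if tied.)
Most versatile: W3 (3 jobs); Least covered: J2, J3 (2 workers)

Worker degrees (jobs they can do): W1:2, W2:1, W3:3, W4:1, W5:1
Job degrees (workers who can do it): J1:4, J2:2, J3:2

Maximum worker degree is 3, achieved by: W3
Minimum job degree is 2, achieved by: J2, J3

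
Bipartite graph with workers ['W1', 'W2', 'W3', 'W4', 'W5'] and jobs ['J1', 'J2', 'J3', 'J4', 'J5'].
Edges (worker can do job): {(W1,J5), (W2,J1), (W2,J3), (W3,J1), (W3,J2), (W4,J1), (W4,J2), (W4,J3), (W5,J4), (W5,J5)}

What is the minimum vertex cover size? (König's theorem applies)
Minimum vertex cover size = 5

By König's theorem: in bipartite graphs,
min vertex cover = max matching = 5

Maximum matching has size 5, so minimum vertex cover also has size 5.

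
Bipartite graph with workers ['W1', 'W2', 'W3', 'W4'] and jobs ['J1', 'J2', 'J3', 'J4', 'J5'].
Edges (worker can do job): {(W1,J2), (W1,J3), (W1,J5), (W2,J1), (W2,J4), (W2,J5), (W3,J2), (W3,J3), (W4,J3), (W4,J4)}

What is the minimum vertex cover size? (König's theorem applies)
Minimum vertex cover size = 4

By König's theorem: in bipartite graphs,
min vertex cover = max matching = 4

Maximum matching has size 4, so minimum vertex cover also has size 4.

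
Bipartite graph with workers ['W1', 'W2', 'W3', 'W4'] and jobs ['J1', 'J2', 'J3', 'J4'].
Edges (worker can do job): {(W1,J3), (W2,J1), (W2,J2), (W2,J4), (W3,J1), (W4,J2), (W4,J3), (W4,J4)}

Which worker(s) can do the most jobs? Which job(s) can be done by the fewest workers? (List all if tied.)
Most versatile: W2, W4 (3 jobs); Least covered: J1, J2, J3, J4 (2 workers)

Worker degrees (jobs they can do): W1:1, W2:3, W3:1, W4:3
Job degrees (workers who can do it): J1:2, J2:2, J3:2, J4:2

Maximum worker degree is 3, achieved by: W2, W4
Minimum job degree is 2, achieved by: J1, J2, J3, J4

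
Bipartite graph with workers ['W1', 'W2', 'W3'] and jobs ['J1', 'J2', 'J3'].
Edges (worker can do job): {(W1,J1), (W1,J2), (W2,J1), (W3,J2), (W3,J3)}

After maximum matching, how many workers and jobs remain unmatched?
Unmatched: 0 workers, 0 jobs

Maximum matching size: 3
Workers: 3 total, 3 matched, 0 unmatched
Jobs: 3 total, 3 matched, 0 unmatched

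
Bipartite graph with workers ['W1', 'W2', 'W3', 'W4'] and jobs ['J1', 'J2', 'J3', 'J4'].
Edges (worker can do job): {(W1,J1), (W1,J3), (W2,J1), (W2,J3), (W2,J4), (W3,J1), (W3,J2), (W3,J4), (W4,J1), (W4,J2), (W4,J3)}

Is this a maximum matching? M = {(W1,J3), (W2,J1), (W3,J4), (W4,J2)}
Yes, size 4 is maximum

Proposed matching has size 4.
Maximum matching size for this graph: 4.

This is a maximum matching.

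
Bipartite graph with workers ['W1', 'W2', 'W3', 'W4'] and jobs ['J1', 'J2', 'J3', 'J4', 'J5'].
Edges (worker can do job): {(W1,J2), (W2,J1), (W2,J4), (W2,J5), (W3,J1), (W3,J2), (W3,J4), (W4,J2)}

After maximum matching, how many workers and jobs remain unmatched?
Unmatched: 1 workers, 2 jobs

Maximum matching size: 3
Workers: 4 total, 3 matched, 1 unmatched
Jobs: 5 total, 3 matched, 2 unmatched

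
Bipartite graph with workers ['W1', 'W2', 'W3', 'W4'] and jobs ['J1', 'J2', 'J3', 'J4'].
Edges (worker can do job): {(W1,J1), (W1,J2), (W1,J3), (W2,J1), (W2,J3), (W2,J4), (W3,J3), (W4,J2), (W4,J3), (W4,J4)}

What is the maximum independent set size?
Maximum independent set = 4

By König's theorem:
- Min vertex cover = Max matching = 4
- Max independent set = Total vertices - Min vertex cover
- Max independent set = 8 - 4 = 4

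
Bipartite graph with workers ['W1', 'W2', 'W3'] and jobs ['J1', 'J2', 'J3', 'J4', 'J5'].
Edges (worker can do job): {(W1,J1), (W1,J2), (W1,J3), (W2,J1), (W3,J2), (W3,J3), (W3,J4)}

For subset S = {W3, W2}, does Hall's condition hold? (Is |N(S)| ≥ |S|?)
Yes: |N(S)| = 4, |S| = 2

Subset S = {W3, W2}
Neighbors N(S) = {J1, J2, J3, J4}

|N(S)| = 4, |S| = 2
Hall's condition: |N(S)| ≥ |S| is satisfied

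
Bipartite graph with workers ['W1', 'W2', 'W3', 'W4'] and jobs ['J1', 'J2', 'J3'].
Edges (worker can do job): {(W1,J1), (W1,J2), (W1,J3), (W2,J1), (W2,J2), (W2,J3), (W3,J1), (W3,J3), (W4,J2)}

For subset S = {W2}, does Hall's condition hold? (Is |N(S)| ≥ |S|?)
Yes: |N(S)| = 3, |S| = 1

Subset S = {W2}
Neighbors N(S) = {J1, J2, J3}

|N(S)| = 3, |S| = 1
Hall's condition: |N(S)| ≥ |S| is satisfied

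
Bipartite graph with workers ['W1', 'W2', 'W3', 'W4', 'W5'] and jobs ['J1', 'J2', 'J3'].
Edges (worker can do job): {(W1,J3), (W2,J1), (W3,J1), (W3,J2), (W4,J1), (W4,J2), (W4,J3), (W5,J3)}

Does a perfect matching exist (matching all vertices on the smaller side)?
Yes, perfect matching exists (size 3)

Perfect matching: {(W3,J2), (W4,J1), (W5,J3)}
All 3 vertices on the smaller side are matched.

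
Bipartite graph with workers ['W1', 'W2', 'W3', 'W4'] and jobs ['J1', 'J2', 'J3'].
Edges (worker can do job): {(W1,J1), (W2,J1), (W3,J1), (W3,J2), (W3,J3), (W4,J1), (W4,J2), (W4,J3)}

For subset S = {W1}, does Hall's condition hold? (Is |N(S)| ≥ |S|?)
Yes: |N(S)| = 1, |S| = 1

Subset S = {W1}
Neighbors N(S) = {J1}

|N(S)| = 1, |S| = 1
Hall's condition: |N(S)| ≥ |S| is satisfied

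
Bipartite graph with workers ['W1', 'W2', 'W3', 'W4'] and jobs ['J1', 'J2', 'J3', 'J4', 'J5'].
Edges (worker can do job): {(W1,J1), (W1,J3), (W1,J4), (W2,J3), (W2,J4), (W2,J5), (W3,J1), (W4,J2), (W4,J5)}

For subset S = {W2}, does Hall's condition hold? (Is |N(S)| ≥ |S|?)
Yes: |N(S)| = 3, |S| = 1

Subset S = {W2}
Neighbors N(S) = {J3, J4, J5}

|N(S)| = 3, |S| = 1
Hall's condition: |N(S)| ≥ |S| is satisfied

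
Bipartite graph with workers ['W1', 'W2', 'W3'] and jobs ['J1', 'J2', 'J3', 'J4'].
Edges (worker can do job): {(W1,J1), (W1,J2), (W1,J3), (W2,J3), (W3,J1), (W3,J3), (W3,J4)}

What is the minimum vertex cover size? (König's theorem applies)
Minimum vertex cover size = 3

By König's theorem: in bipartite graphs,
min vertex cover = max matching = 3

Maximum matching has size 3, so minimum vertex cover also has size 3.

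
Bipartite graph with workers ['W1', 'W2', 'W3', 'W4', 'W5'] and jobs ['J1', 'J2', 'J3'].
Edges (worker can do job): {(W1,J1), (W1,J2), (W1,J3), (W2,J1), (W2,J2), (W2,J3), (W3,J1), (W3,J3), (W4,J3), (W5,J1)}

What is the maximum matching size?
Maximum matching size = 3

Maximum matching: {(W1,J2), (W3,J3), (W5,J1)}
Size: 3

This assigns 3 workers to 3 distinct jobs.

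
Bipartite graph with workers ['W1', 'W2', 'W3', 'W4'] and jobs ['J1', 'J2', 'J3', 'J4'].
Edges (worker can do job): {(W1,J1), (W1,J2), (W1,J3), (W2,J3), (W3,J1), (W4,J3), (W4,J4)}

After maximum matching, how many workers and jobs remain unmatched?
Unmatched: 0 workers, 0 jobs

Maximum matching size: 4
Workers: 4 total, 4 matched, 0 unmatched
Jobs: 4 total, 4 matched, 0 unmatched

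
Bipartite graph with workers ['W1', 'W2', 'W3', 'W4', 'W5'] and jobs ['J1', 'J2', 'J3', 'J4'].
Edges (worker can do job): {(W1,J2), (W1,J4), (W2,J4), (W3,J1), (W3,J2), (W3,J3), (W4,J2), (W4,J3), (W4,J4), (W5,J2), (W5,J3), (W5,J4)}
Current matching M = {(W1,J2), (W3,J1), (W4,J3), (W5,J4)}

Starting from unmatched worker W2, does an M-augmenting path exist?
No augmenting path from W2

Alternating search from W2 reaches jobs: {J2, J3, J4}.
Every reachable job is already matched in M, and following those matched edges back to workers exposes no further unvisited jobs.
No M-augmenting path from W2 exists.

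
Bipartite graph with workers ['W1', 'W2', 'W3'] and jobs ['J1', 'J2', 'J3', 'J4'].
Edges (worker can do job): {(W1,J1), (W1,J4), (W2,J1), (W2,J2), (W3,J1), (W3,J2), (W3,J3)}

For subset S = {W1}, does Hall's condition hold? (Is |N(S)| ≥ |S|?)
Yes: |N(S)| = 2, |S| = 1

Subset S = {W1}
Neighbors N(S) = {J1, J4}

|N(S)| = 2, |S| = 1
Hall's condition: |N(S)| ≥ |S| is satisfied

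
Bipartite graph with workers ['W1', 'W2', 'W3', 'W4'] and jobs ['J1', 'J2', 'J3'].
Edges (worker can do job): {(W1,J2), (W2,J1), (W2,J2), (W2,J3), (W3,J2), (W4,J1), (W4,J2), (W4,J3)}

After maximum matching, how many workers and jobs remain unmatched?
Unmatched: 1 workers, 0 jobs

Maximum matching size: 3
Workers: 4 total, 3 matched, 1 unmatched
Jobs: 3 total, 3 matched, 0 unmatched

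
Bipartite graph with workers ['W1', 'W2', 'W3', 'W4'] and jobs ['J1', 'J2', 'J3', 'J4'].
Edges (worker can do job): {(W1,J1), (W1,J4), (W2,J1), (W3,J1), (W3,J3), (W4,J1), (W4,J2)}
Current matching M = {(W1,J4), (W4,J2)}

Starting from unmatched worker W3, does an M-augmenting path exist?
Yes: W3 → J1

An M-augmenting path alternates non-matching / matching edges, starting and ending at unmatched vertices.
Path: W3 → J1
(J1 is unmatched in M, so the path is augmenting.)
Flipping edges along this path would increase |M| from 2 to 3.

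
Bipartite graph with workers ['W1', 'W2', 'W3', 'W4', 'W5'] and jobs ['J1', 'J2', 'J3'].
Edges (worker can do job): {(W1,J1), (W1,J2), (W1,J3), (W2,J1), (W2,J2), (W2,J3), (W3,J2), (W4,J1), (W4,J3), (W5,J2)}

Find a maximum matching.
Matching: {(W1,J3), (W3,J2), (W4,J1)}

Maximum matching (size 3):
  W1 → J3
  W3 → J2
  W4 → J1

Each worker is assigned to at most one job, and each job to at most one worker.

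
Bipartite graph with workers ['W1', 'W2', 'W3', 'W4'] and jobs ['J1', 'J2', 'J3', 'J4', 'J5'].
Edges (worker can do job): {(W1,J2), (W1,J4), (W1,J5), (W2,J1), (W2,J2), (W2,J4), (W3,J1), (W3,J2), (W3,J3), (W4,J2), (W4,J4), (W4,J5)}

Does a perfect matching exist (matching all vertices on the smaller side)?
Yes, perfect matching exists (size 4)

Perfect matching: {(W1,J5), (W2,J4), (W3,J3), (W4,J2)}
All 4 vertices on the smaller side are matched.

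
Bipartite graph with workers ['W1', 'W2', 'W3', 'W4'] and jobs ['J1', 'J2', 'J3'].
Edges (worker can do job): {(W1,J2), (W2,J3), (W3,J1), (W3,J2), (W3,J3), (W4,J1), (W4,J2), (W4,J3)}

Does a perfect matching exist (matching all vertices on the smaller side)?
Yes, perfect matching exists (size 3)

Perfect matching: {(W1,J2), (W3,J1), (W4,J3)}
All 3 vertices on the smaller side are matched.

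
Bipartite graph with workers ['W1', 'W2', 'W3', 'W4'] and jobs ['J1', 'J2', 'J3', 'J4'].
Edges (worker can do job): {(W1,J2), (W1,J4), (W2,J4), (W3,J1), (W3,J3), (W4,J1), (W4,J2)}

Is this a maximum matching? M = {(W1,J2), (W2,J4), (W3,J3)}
No, size 3 is not maximum

Proposed matching has size 3.
Maximum matching size for this graph: 4.

This is NOT maximum - can be improved to size 4.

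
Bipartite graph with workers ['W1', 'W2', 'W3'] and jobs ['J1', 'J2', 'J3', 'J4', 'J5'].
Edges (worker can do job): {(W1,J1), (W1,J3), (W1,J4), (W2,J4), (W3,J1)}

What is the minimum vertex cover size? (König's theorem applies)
Minimum vertex cover size = 3

By König's theorem: in bipartite graphs,
min vertex cover = max matching = 3

Maximum matching has size 3, so minimum vertex cover also has size 3.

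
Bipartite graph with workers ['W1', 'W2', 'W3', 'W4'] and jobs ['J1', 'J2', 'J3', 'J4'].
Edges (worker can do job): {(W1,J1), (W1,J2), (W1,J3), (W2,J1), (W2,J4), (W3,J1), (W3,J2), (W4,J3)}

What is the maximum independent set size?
Maximum independent set = 4

By König's theorem:
- Min vertex cover = Max matching = 4
- Max independent set = Total vertices - Min vertex cover
- Max independent set = 8 - 4 = 4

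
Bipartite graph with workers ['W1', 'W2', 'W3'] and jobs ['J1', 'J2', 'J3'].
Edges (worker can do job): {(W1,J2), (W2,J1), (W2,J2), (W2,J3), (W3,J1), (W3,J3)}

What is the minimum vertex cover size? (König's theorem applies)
Minimum vertex cover size = 3

By König's theorem: in bipartite graphs,
min vertex cover = max matching = 3

Maximum matching has size 3, so minimum vertex cover also has size 3.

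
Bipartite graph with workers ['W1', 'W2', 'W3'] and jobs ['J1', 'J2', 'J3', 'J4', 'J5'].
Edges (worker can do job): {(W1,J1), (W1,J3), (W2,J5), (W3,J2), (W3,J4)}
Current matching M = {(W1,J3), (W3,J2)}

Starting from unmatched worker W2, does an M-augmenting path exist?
Yes: W2 → J5

An M-augmenting path alternates non-matching / matching edges, starting and ending at unmatched vertices.
Path: W2 → J5
(J5 is unmatched in M, so the path is augmenting.)
Flipping edges along this path would increase |M| from 2 to 3.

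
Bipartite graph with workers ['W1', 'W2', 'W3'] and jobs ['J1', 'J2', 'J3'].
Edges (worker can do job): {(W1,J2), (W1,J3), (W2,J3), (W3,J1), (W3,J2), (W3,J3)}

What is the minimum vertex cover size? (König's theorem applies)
Minimum vertex cover size = 3

By König's theorem: in bipartite graphs,
min vertex cover = max matching = 3

Maximum matching has size 3, so minimum vertex cover also has size 3.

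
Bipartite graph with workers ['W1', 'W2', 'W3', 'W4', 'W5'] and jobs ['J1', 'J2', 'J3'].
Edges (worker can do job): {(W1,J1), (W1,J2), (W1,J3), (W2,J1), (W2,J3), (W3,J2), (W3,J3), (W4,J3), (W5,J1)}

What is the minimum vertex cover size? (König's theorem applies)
Minimum vertex cover size = 3

By König's theorem: in bipartite graphs,
min vertex cover = max matching = 3

Maximum matching has size 3, so minimum vertex cover also has size 3.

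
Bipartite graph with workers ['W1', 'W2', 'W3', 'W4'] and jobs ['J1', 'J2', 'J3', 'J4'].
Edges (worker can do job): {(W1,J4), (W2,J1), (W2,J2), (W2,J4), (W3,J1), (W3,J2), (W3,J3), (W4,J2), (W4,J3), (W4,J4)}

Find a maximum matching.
Matching: {(W1,J4), (W2,J1), (W3,J2), (W4,J3)}

Maximum matching (size 4):
  W1 → J4
  W2 → J1
  W3 → J2
  W4 → J3

Each worker is assigned to at most one job, and each job to at most one worker.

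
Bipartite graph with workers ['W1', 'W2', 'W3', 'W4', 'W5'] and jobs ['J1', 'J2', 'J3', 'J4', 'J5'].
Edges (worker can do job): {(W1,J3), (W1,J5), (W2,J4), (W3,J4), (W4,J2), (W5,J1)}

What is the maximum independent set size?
Maximum independent set = 6

By König's theorem:
- Min vertex cover = Max matching = 4
- Max independent set = Total vertices - Min vertex cover
- Max independent set = 10 - 4 = 6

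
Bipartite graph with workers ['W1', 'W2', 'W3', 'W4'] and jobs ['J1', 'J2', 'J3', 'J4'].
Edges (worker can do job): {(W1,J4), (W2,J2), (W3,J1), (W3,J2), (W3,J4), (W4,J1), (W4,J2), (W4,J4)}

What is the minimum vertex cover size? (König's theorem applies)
Minimum vertex cover size = 3

By König's theorem: in bipartite graphs,
min vertex cover = max matching = 3

Maximum matching has size 3, so minimum vertex cover also has size 3.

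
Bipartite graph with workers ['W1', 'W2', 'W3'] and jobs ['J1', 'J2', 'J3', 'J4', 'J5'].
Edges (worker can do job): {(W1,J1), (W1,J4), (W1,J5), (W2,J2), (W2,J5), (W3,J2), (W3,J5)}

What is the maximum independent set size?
Maximum independent set = 5

By König's theorem:
- Min vertex cover = Max matching = 3
- Max independent set = Total vertices - Min vertex cover
- Max independent set = 8 - 3 = 5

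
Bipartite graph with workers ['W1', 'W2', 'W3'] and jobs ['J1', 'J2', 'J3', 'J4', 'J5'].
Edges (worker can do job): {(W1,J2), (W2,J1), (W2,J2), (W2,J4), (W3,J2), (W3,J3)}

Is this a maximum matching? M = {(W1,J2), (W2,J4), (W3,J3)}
Yes, size 3 is maximum

Proposed matching has size 3.
Maximum matching size for this graph: 3.

This is a maximum matching.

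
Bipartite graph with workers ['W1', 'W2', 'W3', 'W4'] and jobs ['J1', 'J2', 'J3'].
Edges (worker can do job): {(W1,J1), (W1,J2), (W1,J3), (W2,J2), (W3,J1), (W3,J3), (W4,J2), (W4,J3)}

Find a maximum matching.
Matching: {(W1,J1), (W3,J3), (W4,J2)}

Maximum matching (size 3):
  W1 → J1
  W3 → J3
  W4 → J2

Each worker is assigned to at most one job, and each job to at most one worker.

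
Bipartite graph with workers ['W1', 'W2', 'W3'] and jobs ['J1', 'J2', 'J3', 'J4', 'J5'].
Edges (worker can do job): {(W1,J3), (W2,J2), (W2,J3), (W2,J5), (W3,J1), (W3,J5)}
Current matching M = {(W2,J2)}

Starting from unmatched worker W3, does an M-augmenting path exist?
Yes: W3 → J1

An M-augmenting path alternates non-matching / matching edges, starting and ending at unmatched vertices.
Path: W3 → J1
(J1 is unmatched in M, so the path is augmenting.)
Flipping edges along this path would increase |M| from 1 to 2.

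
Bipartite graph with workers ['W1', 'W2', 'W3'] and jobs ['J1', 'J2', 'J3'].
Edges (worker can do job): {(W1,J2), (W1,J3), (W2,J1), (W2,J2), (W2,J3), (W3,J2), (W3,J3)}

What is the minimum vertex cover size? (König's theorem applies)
Minimum vertex cover size = 3

By König's theorem: in bipartite graphs,
min vertex cover = max matching = 3

Maximum matching has size 3, so minimum vertex cover also has size 3.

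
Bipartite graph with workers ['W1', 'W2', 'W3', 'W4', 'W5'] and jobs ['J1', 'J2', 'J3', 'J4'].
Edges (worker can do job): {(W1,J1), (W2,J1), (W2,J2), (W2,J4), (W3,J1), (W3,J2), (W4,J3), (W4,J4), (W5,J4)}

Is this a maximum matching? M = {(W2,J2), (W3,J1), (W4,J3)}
No, size 3 is not maximum

Proposed matching has size 3.
Maximum matching size for this graph: 4.

This is NOT maximum - can be improved to size 4.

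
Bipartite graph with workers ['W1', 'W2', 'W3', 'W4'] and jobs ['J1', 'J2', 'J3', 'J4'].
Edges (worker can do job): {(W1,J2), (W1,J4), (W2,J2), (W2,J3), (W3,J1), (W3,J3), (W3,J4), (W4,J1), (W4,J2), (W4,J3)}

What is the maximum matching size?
Maximum matching size = 4

Maximum matching: {(W1,J2), (W2,J3), (W3,J4), (W4,J1)}
Size: 4

This assigns 4 workers to 4 distinct jobs.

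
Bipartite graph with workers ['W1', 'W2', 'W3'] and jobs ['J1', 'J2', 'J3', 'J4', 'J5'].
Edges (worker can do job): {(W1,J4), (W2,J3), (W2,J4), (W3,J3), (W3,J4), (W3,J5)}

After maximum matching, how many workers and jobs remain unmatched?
Unmatched: 0 workers, 2 jobs

Maximum matching size: 3
Workers: 3 total, 3 matched, 0 unmatched
Jobs: 5 total, 3 matched, 2 unmatched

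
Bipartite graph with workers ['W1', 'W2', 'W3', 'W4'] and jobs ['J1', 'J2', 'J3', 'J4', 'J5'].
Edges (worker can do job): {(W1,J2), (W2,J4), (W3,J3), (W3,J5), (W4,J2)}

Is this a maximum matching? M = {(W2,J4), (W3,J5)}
No, size 2 is not maximum

Proposed matching has size 2.
Maximum matching size for this graph: 3.

This is NOT maximum - can be improved to size 3.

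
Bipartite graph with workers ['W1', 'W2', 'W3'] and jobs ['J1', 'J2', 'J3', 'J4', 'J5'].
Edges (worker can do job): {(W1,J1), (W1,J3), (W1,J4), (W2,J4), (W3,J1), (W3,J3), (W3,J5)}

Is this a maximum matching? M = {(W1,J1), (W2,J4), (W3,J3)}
Yes, size 3 is maximum

Proposed matching has size 3.
Maximum matching size for this graph: 3.

This is a maximum matching.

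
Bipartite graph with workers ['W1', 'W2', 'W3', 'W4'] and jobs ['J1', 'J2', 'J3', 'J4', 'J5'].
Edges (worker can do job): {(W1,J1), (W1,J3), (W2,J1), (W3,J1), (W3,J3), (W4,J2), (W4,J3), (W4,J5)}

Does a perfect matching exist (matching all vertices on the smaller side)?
No, maximum matching has size 3 < 4

Maximum matching has size 3, need 4 for perfect matching.
Unmatched workers: ['W2']
Unmatched jobs: ['J2', 'J4']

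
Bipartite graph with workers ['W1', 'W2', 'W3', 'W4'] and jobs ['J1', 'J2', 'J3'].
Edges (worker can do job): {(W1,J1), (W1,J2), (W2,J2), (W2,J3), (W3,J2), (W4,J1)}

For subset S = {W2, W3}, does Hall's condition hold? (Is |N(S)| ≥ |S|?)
Yes: |N(S)| = 2, |S| = 2

Subset S = {W2, W3}
Neighbors N(S) = {J2, J3}

|N(S)| = 2, |S| = 2
Hall's condition: |N(S)| ≥ |S| is satisfied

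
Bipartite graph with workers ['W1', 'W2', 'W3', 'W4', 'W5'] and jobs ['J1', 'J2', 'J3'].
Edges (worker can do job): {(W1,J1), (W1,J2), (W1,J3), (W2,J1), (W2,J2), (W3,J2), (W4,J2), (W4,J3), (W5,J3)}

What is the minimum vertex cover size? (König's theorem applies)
Minimum vertex cover size = 3

By König's theorem: in bipartite graphs,
min vertex cover = max matching = 3

Maximum matching has size 3, so minimum vertex cover also has size 3.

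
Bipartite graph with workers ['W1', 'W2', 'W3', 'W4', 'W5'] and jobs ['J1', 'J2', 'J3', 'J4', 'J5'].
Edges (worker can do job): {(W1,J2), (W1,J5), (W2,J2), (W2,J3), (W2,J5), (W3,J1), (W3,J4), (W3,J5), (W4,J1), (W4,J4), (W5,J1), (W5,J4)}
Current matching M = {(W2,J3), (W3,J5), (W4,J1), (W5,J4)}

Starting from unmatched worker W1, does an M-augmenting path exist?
Yes: W1 → J2

An M-augmenting path alternates non-matching / matching edges, starting and ending at unmatched vertices.
Path: W1 → J2
(J2 is unmatched in M, so the path is augmenting.)
Flipping edges along this path would increase |M| from 4 to 5.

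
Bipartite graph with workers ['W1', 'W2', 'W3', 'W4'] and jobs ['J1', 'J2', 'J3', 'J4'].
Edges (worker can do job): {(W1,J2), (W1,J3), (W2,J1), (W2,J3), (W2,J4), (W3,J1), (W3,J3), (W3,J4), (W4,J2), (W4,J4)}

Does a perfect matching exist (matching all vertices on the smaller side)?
Yes, perfect matching exists (size 4)

Perfect matching: {(W1,J3), (W2,J4), (W3,J1), (W4,J2)}
All 4 vertices on the smaller side are matched.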